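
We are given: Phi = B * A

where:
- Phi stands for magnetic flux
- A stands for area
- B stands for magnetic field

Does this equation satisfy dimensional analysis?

Yes

Phi (magnetic flux) has dimensions [I^-1 L^2 M T^-2].
A (area) has dimensions [L^2].
B (magnetic field) has dimensions [I^-1 M T^-2].

Left side: [I^-1 L^2 M T^-2]
Right side: [I^-1 L^2 M T^-2]

Both sides have the same dimensions, so the equation is dimensionally consistent.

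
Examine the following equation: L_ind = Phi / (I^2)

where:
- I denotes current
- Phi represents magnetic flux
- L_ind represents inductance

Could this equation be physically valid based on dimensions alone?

No

I (current) has dimensions [I].
Phi (magnetic flux) has dimensions [I^-1 L^2 M T^-2].
L_ind (inductance) has dimensions [I^-2 L^2 M T^-2].

Left side: [I^-2 L^2 M T^-2]
Right side: [I^-3 L^2 M T^-2]

The two sides have different dimensions, so the equation is NOT dimensionally consistent.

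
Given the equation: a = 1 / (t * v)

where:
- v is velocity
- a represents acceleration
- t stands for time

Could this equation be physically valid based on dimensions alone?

No

v (velocity) has dimensions [L T^-1].
a (acceleration) has dimensions [L T^-2].
t (time) has dimensions [T].

Left side: [L T^-2]
Right side: [L^-1]

The two sides have different dimensions, so the equation is NOT dimensionally consistent.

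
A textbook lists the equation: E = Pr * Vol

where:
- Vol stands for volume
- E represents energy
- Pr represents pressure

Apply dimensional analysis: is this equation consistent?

Yes

Vol (volume) has dimensions [L^3].
E (energy) has dimensions [L^2 M T^-2].
Pr (pressure) has dimensions [L^-1 M T^-2].

Left side: [L^2 M T^-2]
Right side: [L^2 M T^-2]

Both sides have the same dimensions, so the equation is dimensionally consistent.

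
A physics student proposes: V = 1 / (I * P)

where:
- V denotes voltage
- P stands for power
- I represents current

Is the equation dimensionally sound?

No

V (voltage) has dimensions [I^-1 L^2 M T^-3].
P (power) has dimensions [L^2 M T^-3].
I (current) has dimensions [I].

Left side: [I^-1 L^2 M T^-3]
Right side: [I^-1 L^-2 M^-1 T^3]

The two sides have different dimensions, so the equation is NOT dimensionally consistent.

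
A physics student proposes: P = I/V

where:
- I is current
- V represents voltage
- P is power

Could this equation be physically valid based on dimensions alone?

No

I (current) has dimensions [I].
V (voltage) has dimensions [I^-1 L^2 M T^-3].
P (power) has dimensions [L^2 M T^-3].

Left side: [L^2 M T^-3]
Right side: [I^2 L^-2 M^-1 T^3]

The two sides have different dimensions, so the equation is NOT dimensionally consistent.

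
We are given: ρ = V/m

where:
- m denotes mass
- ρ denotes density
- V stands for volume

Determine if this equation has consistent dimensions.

No

m (mass) has dimensions [M].
ρ (density) has dimensions [L^-3 M].
V (volume) has dimensions [L^3].

Left side: [L^-3 M]
Right side: [L^3 M^-1]

The two sides have different dimensions, so the equation is NOT dimensionally consistent.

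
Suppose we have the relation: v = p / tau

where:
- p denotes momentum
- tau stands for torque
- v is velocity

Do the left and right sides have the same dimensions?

No

p (momentum) has dimensions [L M T^-1].
tau (torque) has dimensions [L^2 M T^-2].
v (velocity) has dimensions [L T^-1].

Left side: [L T^-1]
Right side: [L^-1 T]

The two sides have different dimensions, so the equation is NOT dimensionally consistent.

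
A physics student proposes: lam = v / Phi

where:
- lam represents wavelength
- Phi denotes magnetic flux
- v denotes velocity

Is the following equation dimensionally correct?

No

lam (wavelength) has dimensions [L].
Phi (magnetic flux) has dimensions [I^-1 L^2 M T^-2].
v (velocity) has dimensions [L T^-1].

Left side: [L]
Right side: [I L^-1 M^-1 T]

The two sides have different dimensions, so the equation is NOT dimensionally consistent.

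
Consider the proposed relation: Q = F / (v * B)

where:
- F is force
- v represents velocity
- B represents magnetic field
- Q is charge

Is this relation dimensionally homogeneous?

Yes

F (force) has dimensions [L M T^-2].
v (velocity) has dimensions [L T^-1].
B (magnetic field) has dimensions [I^-1 M T^-2].
Q (charge) has dimensions [I T].

Left side: [I T]
Right side: [I T]

Both sides have the same dimensions, so the equation is dimensionally consistent.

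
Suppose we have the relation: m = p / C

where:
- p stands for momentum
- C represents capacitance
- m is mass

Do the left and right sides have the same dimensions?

No

p (momentum) has dimensions [L M T^-1].
C (capacitance) has dimensions [I^2 L^-2 M^-1 T^4].
m (mass) has dimensions [M].

Left side: [M]
Right side: [I^-2 L^3 M^2 T^-5]

The two sides have different dimensions, so the equation is NOT dimensionally consistent.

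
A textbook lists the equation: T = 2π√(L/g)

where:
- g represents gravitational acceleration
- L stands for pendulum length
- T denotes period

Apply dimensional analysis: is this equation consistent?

Yes

g (gravitational acceleration) has dimensions [L T^-2].
L (pendulum length) has dimensions [L].
T (period) has dimensions [T].

Left side: [T]
Right side: [T]

Both sides have the same dimensions, so the equation is dimensionally consistent.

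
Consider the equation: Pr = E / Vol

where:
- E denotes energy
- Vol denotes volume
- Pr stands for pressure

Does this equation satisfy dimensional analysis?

Yes

E (energy) has dimensions [L^2 M T^-2].
Vol (volume) has dimensions [L^3].
Pr (pressure) has dimensions [L^-1 M T^-2].

Left side: [L^-1 M T^-2]
Right side: [L^-1 M T^-2]

Both sides have the same dimensions, so the equation is dimensionally consistent.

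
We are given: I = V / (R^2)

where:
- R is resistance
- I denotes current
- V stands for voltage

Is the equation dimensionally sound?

No

R (resistance) has dimensions [I^-2 L^2 M T^-3].
I (current) has dimensions [I].
V (voltage) has dimensions [I^-1 L^2 M T^-3].

Left side: [I]
Right side: [I^3 L^-2 M^-1 T^3]

The two sides have different dimensions, so the equation is NOT dimensionally consistent.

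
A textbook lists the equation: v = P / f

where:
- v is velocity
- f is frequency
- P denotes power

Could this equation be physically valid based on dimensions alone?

No

v (velocity) has dimensions [L T^-1].
f (frequency) has dimensions [T^-1].
P (power) has dimensions [L^2 M T^-3].

Left side: [L T^-1]
Right side: [L^2 M T^-2]

The two sides have different dimensions, so the equation is NOT dimensionally consistent.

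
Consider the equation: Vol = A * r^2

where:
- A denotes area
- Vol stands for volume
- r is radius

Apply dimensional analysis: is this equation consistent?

No

A (area) has dimensions [L^2].
Vol (volume) has dimensions [L^3].
r (radius) has dimensions [L].

Left side: [L^3]
Right side: [L^4]

The two sides have different dimensions, so the equation is NOT dimensionally consistent.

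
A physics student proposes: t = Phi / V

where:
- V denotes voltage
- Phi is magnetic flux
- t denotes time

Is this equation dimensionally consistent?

Yes

V (voltage) has dimensions [I^-1 L^2 M T^-3].
Phi (magnetic flux) has dimensions [I^-1 L^2 M T^-2].
t (time) has dimensions [T].

Left side: [T]
Right side: [T]

Both sides have the same dimensions, so the equation is dimensionally consistent.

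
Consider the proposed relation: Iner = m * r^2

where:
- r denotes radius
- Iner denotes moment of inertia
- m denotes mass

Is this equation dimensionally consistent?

Yes

r (radius) has dimensions [L].
Iner (moment of inertia) has dimensions [L^2 M].
m (mass) has dimensions [M].

Left side: [L^2 M]
Right side: [L^2 M]

Both sides have the same dimensions, so the equation is dimensionally consistent.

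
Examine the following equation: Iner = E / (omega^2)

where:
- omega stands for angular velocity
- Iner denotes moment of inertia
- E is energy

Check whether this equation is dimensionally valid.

Yes

omega (angular velocity) has dimensions [T^-1].
Iner (moment of inertia) has dimensions [L^2 M].
E (energy) has dimensions [L^2 M T^-2].

Left side: [L^2 M]
Right side: [L^2 M]

Both sides have the same dimensions, so the equation is dimensionally consistent.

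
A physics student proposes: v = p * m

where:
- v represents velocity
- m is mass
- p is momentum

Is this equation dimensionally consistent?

No

v (velocity) has dimensions [L T^-1].
m (mass) has dimensions [M].
p (momentum) has dimensions [L M T^-1].

Left side: [L T^-1]
Right side: [L M^2 T^-1]

The two sides have different dimensions, so the equation is NOT dimensionally consistent.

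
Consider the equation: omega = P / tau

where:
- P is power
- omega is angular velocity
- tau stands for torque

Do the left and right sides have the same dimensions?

Yes

P (power) has dimensions [L^2 M T^-3].
omega (angular velocity) has dimensions [T^-1].
tau (torque) has dimensions [L^2 M T^-2].

Left side: [T^-1]
Right side: [T^-1]

Both sides have the same dimensions, so the equation is dimensionally consistent.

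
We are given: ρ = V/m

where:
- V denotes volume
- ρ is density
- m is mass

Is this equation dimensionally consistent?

No

V (volume) has dimensions [L^3].
ρ (density) has dimensions [L^-3 M].
m (mass) has dimensions [M].

Left side: [L^-3 M]
Right side: [L^3 M^-1]

The two sides have different dimensions, so the equation is NOT dimensionally consistent.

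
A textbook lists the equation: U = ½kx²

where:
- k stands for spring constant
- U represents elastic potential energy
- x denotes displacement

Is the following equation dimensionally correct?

Yes

k (spring constant) has dimensions [M T^-2].
U (elastic potential energy) has dimensions [L^2 M T^-2].
x (displacement) has dimensions [L].

Left side: [L^2 M T^-2]
Right side: [L^2 M T^-2]

Both sides have the same dimensions, so the equation is dimensionally consistent.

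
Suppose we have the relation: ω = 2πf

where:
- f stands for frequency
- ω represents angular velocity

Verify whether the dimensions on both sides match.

Yes

f (frequency) has dimensions [T^-1].
ω (angular velocity) has dimensions [T^-1].

Left side: [T^-1]
Right side: [T^-1]

Both sides have the same dimensions, so the equation is dimensionally consistent.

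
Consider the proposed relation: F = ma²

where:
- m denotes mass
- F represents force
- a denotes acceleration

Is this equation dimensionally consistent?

No

m (mass) has dimensions [M].
F (force) has dimensions [L M T^-2].
a (acceleration) has dimensions [L T^-2].

Left side: [L M T^-2]
Right side: [L^2 M T^-4]

The two sides have different dimensions, so the equation is NOT dimensionally consistent.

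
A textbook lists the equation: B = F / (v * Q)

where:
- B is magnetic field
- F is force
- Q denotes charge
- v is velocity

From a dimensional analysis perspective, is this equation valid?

Yes

B (magnetic field) has dimensions [I^-1 M T^-2].
F (force) has dimensions [L M T^-2].
Q (charge) has dimensions [I T].
v (velocity) has dimensions [L T^-1].

Left side: [I^-1 M T^-2]
Right side: [I^-1 M T^-2]

Both sides have the same dimensions, so the equation is dimensionally consistent.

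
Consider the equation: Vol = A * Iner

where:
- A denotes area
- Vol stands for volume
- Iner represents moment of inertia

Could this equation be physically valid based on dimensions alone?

No

A (area) has dimensions [L^2].
Vol (volume) has dimensions [L^3].
Iner (moment of inertia) has dimensions [L^2 M].

Left side: [L^3]
Right side: [L^4 M]

The two sides have different dimensions, so the equation is NOT dimensionally consistent.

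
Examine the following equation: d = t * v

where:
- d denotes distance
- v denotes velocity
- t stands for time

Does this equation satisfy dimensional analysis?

Yes

d (distance) has dimensions [L].
v (velocity) has dimensions [L T^-1].
t (time) has dimensions [T].

Left side: [L]
Right side: [L]

Both sides have the same dimensions, so the equation is dimensionally consistent.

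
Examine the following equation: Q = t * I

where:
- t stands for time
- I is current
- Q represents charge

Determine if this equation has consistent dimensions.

Yes

t (time) has dimensions [T].
I (current) has dimensions [I].
Q (charge) has dimensions [I T].

Left side: [I T]
Right side: [I T]

Both sides have the same dimensions, so the equation is dimensionally consistent.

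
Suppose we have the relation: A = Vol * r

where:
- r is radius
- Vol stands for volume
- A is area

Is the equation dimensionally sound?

No

r (radius) has dimensions [L].
Vol (volume) has dimensions [L^3].
A (area) has dimensions [L^2].

Left side: [L^2]
Right side: [L^4]

The two sides have different dimensions, so the equation is NOT dimensionally consistent.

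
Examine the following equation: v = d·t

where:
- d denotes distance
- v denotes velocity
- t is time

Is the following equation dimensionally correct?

No

d (distance) has dimensions [L].
v (velocity) has dimensions [L T^-1].
t (time) has dimensions [T].

Left side: [L T^-1]
Right side: [L T]

The two sides have different dimensions, so the equation is NOT dimensionally consistent.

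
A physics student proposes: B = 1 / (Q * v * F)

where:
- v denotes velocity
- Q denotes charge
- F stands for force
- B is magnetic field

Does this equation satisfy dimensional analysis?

No

v (velocity) has dimensions [L T^-1].
Q (charge) has dimensions [I T].
F (force) has dimensions [L M T^-2].
B (magnetic field) has dimensions [I^-1 M T^-2].

Left side: [I^-1 M T^-2]
Right side: [I^-1 L^-2 M^-1 T^2]

The two sides have different dimensions, so the equation is NOT dimensionally consistent.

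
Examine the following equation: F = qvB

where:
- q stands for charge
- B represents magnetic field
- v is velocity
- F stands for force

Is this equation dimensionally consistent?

Yes

q (charge) has dimensions [I T].
B (magnetic field) has dimensions [I^-1 M T^-2].
v (velocity) has dimensions [L T^-1].
F (force) has dimensions [L M T^-2].

Left side: [L M T^-2]
Right side: [L M T^-2]

Both sides have the same dimensions, so the equation is dimensionally consistent.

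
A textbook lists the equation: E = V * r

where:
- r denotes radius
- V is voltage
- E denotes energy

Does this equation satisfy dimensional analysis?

No

r (radius) has dimensions [L].
V (voltage) has dimensions [I^-1 L^2 M T^-3].
E (energy) has dimensions [L^2 M T^-2].

Left side: [L^2 M T^-2]
Right side: [I^-1 L^3 M T^-3]

The two sides have different dimensions, so the equation is NOT dimensionally consistent.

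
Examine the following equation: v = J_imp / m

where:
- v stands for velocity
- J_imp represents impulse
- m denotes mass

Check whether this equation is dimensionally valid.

Yes

v (velocity) has dimensions [L T^-1].
J_imp (impulse) has dimensions [L M T^-1].
m (mass) has dimensions [M].

Left side: [L T^-1]
Right side: [L T^-1]

Both sides have the same dimensions, so the equation is dimensionally consistent.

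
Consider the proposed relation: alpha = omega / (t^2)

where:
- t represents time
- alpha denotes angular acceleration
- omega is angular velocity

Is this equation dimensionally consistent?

No

t (time) has dimensions [T].
alpha (angular acceleration) has dimensions [T^-2].
omega (angular velocity) has dimensions [T^-1].

Left side: [T^-2]
Right side: [T^-3]

The two sides have different dimensions, so the equation is NOT dimensionally consistent.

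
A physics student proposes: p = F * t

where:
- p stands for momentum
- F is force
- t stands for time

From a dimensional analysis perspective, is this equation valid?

Yes

p (momentum) has dimensions [L M T^-1].
F (force) has dimensions [L M T^-2].
t (time) has dimensions [T].

Left side: [L M T^-1]
Right side: [L M T^-1]

Both sides have the same dimensions, so the equation is dimensionally consistent.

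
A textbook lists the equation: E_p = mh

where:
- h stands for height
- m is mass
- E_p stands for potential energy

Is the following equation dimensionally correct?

No

h (height) has dimensions [L].
m (mass) has dimensions [M].
E_p (potential energy) has dimensions [L^2 M T^-2].

Left side: [L^2 M T^-2]
Right side: [L M]

The two sides have different dimensions, so the equation is NOT dimensionally consistent.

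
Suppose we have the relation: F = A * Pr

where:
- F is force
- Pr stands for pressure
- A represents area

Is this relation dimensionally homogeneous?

Yes

F (force) has dimensions [L M T^-2].
Pr (pressure) has dimensions [L^-1 M T^-2].
A (area) has dimensions [L^2].

Left side: [L M T^-2]
Right side: [L M T^-2]

Both sides have the same dimensions, so the equation is dimensionally consistent.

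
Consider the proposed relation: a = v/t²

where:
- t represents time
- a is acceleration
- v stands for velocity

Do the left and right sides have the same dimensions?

No

t (time) has dimensions [T].
a (acceleration) has dimensions [L T^-2].
v (velocity) has dimensions [L T^-1].

Left side: [L T^-2]
Right side: [L T^-3]

The two sides have different dimensions, so the equation is NOT dimensionally consistent.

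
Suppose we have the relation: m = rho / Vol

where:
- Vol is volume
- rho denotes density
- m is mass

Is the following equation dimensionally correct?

No

Vol (volume) has dimensions [L^3].
rho (density) has dimensions [L^-3 M].
m (mass) has dimensions [M].

Left side: [M]
Right side: [L^-6 M]

The two sides have different dimensions, so the equation is NOT dimensionally consistent.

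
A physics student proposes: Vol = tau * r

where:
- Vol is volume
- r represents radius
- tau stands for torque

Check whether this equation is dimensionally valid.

No

Vol (volume) has dimensions [L^3].
r (radius) has dimensions [L].
tau (torque) has dimensions [L^2 M T^-2].

Left side: [L^3]
Right side: [L^3 M T^-2]

The two sides have different dimensions, so the equation is NOT dimensionally consistent.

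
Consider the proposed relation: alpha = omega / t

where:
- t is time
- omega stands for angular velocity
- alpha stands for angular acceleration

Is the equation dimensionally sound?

Yes

t (time) has dimensions [T].
omega (angular velocity) has dimensions [T^-1].
alpha (angular acceleration) has dimensions [T^-2].

Left side: [T^-2]
Right side: [T^-2]

Both sides have the same dimensions, so the equation is dimensionally consistent.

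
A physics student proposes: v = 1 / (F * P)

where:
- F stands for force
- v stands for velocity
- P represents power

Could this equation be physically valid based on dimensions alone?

No

F (force) has dimensions [L M T^-2].
v (velocity) has dimensions [L T^-1].
P (power) has dimensions [L^2 M T^-3].

Left side: [L T^-1]
Right side: [L^-3 M^-2 T^5]

The two sides have different dimensions, so the equation is NOT dimensionally consistent.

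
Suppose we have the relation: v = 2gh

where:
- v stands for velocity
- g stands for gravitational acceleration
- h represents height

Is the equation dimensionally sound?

No

v (velocity) has dimensions [L T^-1].
g (gravitational acceleration) has dimensions [L T^-2].
h (height) has dimensions [L].

Left side: [L T^-1]
Right side: [L^2 T^-2]

The two sides have different dimensions, so the equation is NOT dimensionally consistent.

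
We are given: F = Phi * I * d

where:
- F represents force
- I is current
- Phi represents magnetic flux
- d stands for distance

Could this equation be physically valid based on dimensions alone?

No

F (force) has dimensions [L M T^-2].
I (current) has dimensions [I].
Phi (magnetic flux) has dimensions [I^-1 L^2 M T^-2].
d (distance) has dimensions [L].

Left side: [L M T^-2]
Right side: [L^3 M T^-2]

The two sides have different dimensions, so the equation is NOT dimensionally consistent.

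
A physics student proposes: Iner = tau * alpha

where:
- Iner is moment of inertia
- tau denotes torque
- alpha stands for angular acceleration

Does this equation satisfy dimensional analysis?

No

Iner (moment of inertia) has dimensions [L^2 M].
tau (torque) has dimensions [L^2 M T^-2].
alpha (angular acceleration) has dimensions [T^-2].

Left side: [L^2 M]
Right side: [L^2 M T^-4]

The two sides have different dimensions, so the equation is NOT dimensionally consistent.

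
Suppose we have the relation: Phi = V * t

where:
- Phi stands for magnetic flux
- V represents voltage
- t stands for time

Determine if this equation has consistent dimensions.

Yes

Phi (magnetic flux) has dimensions [I^-1 L^2 M T^-2].
V (voltage) has dimensions [I^-1 L^2 M T^-3].
t (time) has dimensions [T].

Left side: [I^-1 L^2 M T^-2]
Right side: [I^-1 L^2 M T^-2]

Both sides have the same dimensions, so the equation is dimensionally consistent.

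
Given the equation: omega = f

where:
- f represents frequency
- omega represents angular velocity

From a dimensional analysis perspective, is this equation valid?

Yes

f (frequency) has dimensions [T^-1].
omega (angular velocity) has dimensions [T^-1].

Left side: [T^-1]
Right side: [T^-1]

Both sides have the same dimensions, so the equation is dimensionally consistent.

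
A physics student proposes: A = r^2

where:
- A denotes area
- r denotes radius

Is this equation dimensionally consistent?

Yes

A (area) has dimensions [L^2].
r (radius) has dimensions [L].

Left side: [L^2]
Right side: [L^2]

Both sides have the same dimensions, so the equation is dimensionally consistent.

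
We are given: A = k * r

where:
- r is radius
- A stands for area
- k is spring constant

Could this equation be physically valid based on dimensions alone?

No

r (radius) has dimensions [L].
A (area) has dimensions [L^2].
k (spring constant) has dimensions [M T^-2].

Left side: [L^2]
Right side: [L M T^-2]

The two sides have different dimensions, so the equation is NOT dimensionally consistent.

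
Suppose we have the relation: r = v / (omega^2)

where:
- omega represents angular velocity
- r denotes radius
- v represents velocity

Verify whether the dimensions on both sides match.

No

omega (angular velocity) has dimensions [T^-1].
r (radius) has dimensions [L].
v (velocity) has dimensions [L T^-1].

Left side: [L]
Right side: [L T]

The two sides have different dimensions, so the equation is NOT dimensionally consistent.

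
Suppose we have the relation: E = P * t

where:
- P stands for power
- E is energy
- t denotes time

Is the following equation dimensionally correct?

Yes

P (power) has dimensions [L^2 M T^-3].
E (energy) has dimensions [L^2 M T^-2].
t (time) has dimensions [T].

Left side: [L^2 M T^-2]
Right side: [L^2 M T^-2]

Both sides have the same dimensions, so the equation is dimensionally consistent.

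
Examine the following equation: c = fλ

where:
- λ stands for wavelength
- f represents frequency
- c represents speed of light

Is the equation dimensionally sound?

Yes

λ (wavelength) has dimensions [L].
f (frequency) has dimensions [T^-1].
c (speed of light) has dimensions [L T^-1].

Left side: [L T^-1]
Right side: [L T^-1]

Both sides have the same dimensions, so the equation is dimensionally consistent.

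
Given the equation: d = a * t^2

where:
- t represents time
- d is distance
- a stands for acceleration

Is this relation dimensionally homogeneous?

Yes

t (time) has dimensions [T].
d (distance) has dimensions [L].
a (acceleration) has dimensions [L T^-2].

Left side: [L]
Right side: [L]

Both sides have the same dimensions, so the equation is dimensionally consistent.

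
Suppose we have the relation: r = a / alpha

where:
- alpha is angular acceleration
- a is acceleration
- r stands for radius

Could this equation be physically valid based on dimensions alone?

Yes

alpha (angular acceleration) has dimensions [T^-2].
a (acceleration) has dimensions [L T^-2].
r (radius) has dimensions [L].

Left side: [L]
Right side: [L]

Both sides have the same dimensions, so the equation is dimensionally consistent.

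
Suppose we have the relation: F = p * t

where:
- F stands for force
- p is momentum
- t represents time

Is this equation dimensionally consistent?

No

F (force) has dimensions [L M T^-2].
p (momentum) has dimensions [L M T^-1].
t (time) has dimensions [T].

Left side: [L M T^-2]
Right side: [L M]

The two sides have different dimensions, so the equation is NOT dimensionally consistent.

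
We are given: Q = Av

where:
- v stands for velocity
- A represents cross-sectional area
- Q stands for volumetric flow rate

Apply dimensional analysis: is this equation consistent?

Yes

v (velocity) has dimensions [L T^-1].
A (cross-sectional area) has dimensions [L^2].
Q (volumetric flow rate) has dimensions [L^3 T^-1].

Left side: [L^3 T^-1]
Right side: [L^3 T^-1]

Both sides have the same dimensions, so the equation is dimensionally consistent.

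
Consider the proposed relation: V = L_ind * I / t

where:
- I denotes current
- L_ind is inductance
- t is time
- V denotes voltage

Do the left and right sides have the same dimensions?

Yes

I (current) has dimensions [I].
L_ind (inductance) has dimensions [I^-2 L^2 M T^-2].
t (time) has dimensions [T].
V (voltage) has dimensions [I^-1 L^2 M T^-3].

Left side: [I^-1 L^2 M T^-3]
Right side: [I^-1 L^2 M T^-3]

Both sides have the same dimensions, so the equation is dimensionally consistent.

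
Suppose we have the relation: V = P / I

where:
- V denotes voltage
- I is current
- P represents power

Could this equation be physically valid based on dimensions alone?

Yes

V (voltage) has dimensions [I^-1 L^2 M T^-3].
I (current) has dimensions [I].
P (power) has dimensions [L^2 M T^-3].

Left side: [I^-1 L^2 M T^-3]
Right side: [I^-1 L^2 M T^-3]

Both sides have the same dimensions, so the equation is dimensionally consistent.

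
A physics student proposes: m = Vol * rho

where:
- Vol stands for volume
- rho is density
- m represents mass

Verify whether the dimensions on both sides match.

Yes

Vol (volume) has dimensions [L^3].
rho (density) has dimensions [L^-3 M].
m (mass) has dimensions [M].

Left side: [M]
Right side: [M]

Both sides have the same dimensions, so the equation is dimensionally consistent.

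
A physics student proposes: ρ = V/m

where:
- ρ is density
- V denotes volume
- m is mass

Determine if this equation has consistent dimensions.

No

ρ (density) has dimensions [L^-3 M].
V (volume) has dimensions [L^3].
m (mass) has dimensions [M].

Left side: [L^-3 M]
Right side: [L^3 M^-1]

The two sides have different dimensions, so the equation is NOT dimensionally consistent.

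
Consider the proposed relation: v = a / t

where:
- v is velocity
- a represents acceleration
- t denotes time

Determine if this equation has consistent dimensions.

No

v (velocity) has dimensions [L T^-1].
a (acceleration) has dimensions [L T^-2].
t (time) has dimensions [T].

Left side: [L T^-1]
Right side: [L T^-3]

The two sides have different dimensions, so the equation is NOT dimensionally consistent.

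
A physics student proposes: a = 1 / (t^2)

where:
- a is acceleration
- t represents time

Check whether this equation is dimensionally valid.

No

a (acceleration) has dimensions [L T^-2].
t (time) has dimensions [T].

Left side: [L T^-2]
Right side: [T^-2]

The two sides have different dimensions, so the equation is NOT dimensionally consistent.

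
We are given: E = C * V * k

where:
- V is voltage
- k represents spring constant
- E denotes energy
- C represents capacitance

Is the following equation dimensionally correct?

No

V (voltage) has dimensions [I^-1 L^2 M T^-3].
k (spring constant) has dimensions [M T^-2].
E (energy) has dimensions [L^2 M T^-2].
C (capacitance) has dimensions [I^2 L^-2 M^-1 T^4].

Left side: [L^2 M T^-2]
Right side: [I M T^-1]

The two sides have different dimensions, so the equation is NOT dimensionally consistent.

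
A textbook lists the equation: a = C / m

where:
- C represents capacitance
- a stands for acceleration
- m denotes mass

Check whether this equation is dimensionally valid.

No

C (capacitance) has dimensions [I^2 L^-2 M^-1 T^4].
a (acceleration) has dimensions [L T^-2].
m (mass) has dimensions [M].

Left side: [L T^-2]
Right side: [I^2 L^-2 M^-2 T^4]

The two sides have different dimensions, so the equation is NOT dimensionally consistent.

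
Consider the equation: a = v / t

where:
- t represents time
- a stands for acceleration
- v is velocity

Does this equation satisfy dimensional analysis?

Yes

t (time) has dimensions [T].
a (acceleration) has dimensions [L T^-2].
v (velocity) has dimensions [L T^-1].

Left side: [L T^-2]
Right side: [L T^-2]

Both sides have the same dimensions, so the equation is dimensionally consistent.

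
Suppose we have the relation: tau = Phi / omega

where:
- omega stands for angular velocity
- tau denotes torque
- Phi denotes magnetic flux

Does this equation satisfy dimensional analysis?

No

omega (angular velocity) has dimensions [T^-1].
tau (torque) has dimensions [L^2 M T^-2].
Phi (magnetic flux) has dimensions [I^-1 L^2 M T^-2].

Left side: [L^2 M T^-2]
Right side: [I^-1 L^2 M T^-1]

The two sides have different dimensions, so the equation is NOT dimensionally consistent.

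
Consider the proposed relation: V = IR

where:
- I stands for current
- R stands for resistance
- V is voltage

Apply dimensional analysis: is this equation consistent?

Yes

I (current) has dimensions [I].
R (resistance) has dimensions [I^-2 L^2 M T^-3].
V (voltage) has dimensions [I^-1 L^2 M T^-3].

Left side: [I^-1 L^2 M T^-3]
Right side: [I^-1 L^2 M T^-3]

Both sides have the same dimensions, so the equation is dimensionally consistent.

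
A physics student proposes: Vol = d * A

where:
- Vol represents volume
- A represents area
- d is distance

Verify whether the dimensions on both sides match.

Yes

Vol (volume) has dimensions [L^3].
A (area) has dimensions [L^2].
d (distance) has dimensions [L].

Left side: [L^3]
Right side: [L^3]

Both sides have the same dimensions, so the equation is dimensionally consistent.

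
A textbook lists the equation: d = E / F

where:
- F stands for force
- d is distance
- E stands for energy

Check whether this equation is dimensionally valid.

Yes

F (force) has dimensions [L M T^-2].
d (distance) has dimensions [L].
E (energy) has dimensions [L^2 M T^-2].

Left side: [L]
Right side: [L]

Both sides have the same dimensions, so the equation is dimensionally consistent.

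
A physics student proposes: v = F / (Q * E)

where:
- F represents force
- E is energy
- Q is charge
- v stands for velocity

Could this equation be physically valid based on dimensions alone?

No

F (force) has dimensions [L M T^-2].
E (energy) has dimensions [L^2 M T^-2].
Q (charge) has dimensions [I T].
v (velocity) has dimensions [L T^-1].

Left side: [L T^-1]
Right side: [I^-1 L^-1 T^-1]

The two sides have different dimensions, so the equation is NOT dimensionally consistent.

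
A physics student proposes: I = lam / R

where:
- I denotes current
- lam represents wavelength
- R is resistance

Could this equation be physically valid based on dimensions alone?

No

I (current) has dimensions [I].
lam (wavelength) has dimensions [L].
R (resistance) has dimensions [I^-2 L^2 M T^-3].

Left side: [I]
Right side: [I^2 L^-1 M^-1 T^3]

The two sides have different dimensions, so the equation is NOT dimensionally consistent.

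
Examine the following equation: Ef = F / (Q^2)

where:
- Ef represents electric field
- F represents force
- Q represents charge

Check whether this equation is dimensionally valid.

No

Ef (electric field) has dimensions [I^-1 L M T^-3].
F (force) has dimensions [L M T^-2].
Q (charge) has dimensions [I T].

Left side: [I^-1 L M T^-3]
Right side: [I^-2 L M T^-4]

The two sides have different dimensions, so the equation is NOT dimensionally consistent.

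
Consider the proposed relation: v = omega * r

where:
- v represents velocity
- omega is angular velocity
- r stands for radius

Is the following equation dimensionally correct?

Yes

v (velocity) has dimensions [L T^-1].
omega (angular velocity) has dimensions [T^-1].
r (radius) has dimensions [L].

Left side: [L T^-1]
Right side: [L T^-1]

Both sides have the same dimensions, so the equation is dimensionally consistent.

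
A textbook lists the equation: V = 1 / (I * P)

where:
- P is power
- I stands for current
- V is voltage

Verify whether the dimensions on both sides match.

No

P (power) has dimensions [L^2 M T^-3].
I (current) has dimensions [I].
V (voltage) has dimensions [I^-1 L^2 M T^-3].

Left side: [I^-1 L^2 M T^-3]
Right side: [I^-1 L^-2 M^-1 T^3]

The two sides have different dimensions, so the equation is NOT dimensionally consistent.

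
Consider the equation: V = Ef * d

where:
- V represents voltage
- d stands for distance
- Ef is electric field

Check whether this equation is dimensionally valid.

Yes

V (voltage) has dimensions [I^-1 L^2 M T^-3].
d (distance) has dimensions [L].
Ef (electric field) has dimensions [I^-1 L M T^-3].

Left side: [I^-1 L^2 M T^-3]
Right side: [I^-1 L^2 M T^-3]

Both sides have the same dimensions, so the equation is dimensionally consistent.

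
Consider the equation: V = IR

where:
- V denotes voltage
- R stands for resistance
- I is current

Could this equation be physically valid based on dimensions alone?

Yes

V (voltage) has dimensions [I^-1 L^2 M T^-3].
R (resistance) has dimensions [I^-2 L^2 M T^-3].
I (current) has dimensions [I].

Left side: [I^-1 L^2 M T^-3]
Right side: [I^-1 L^2 M T^-3]

Both sides have the same dimensions, so the equation is dimensionally consistent.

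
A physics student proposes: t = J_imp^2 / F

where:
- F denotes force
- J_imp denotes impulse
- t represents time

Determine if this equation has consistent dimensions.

No

F (force) has dimensions [L M T^-2].
J_imp (impulse) has dimensions [L M T^-1].
t (time) has dimensions [T].

Left side: [T]
Right side: [L M]

The two sides have different dimensions, so the equation is NOT dimensionally consistent.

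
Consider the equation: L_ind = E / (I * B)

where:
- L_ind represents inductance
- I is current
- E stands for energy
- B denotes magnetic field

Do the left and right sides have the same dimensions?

No

L_ind (inductance) has dimensions [I^-2 L^2 M T^-2].
I (current) has dimensions [I].
E (energy) has dimensions [L^2 M T^-2].
B (magnetic field) has dimensions [I^-1 M T^-2].

Left side: [I^-2 L^2 M T^-2]
Right side: [L^2]

The two sides have different dimensions, so the equation is NOT dimensionally consistent.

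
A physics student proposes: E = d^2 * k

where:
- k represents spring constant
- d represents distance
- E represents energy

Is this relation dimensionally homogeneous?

Yes

k (spring constant) has dimensions [M T^-2].
d (distance) has dimensions [L].
E (energy) has dimensions [L^2 M T^-2].

Left side: [L^2 M T^-2]
Right side: [L^2 M T^-2]

Both sides have the same dimensions, so the equation is dimensionally consistent.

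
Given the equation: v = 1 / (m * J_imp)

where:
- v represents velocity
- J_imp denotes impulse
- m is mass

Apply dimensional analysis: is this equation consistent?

No

v (velocity) has dimensions [L T^-1].
J_imp (impulse) has dimensions [L M T^-1].
m (mass) has dimensions [M].

Left side: [L T^-1]
Right side: [L^-1 M^-2 T]

The two sides have different dimensions, so the equation is NOT dimensionally consistent.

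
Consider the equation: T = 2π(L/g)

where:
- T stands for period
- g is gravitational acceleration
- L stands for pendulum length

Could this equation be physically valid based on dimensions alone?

No

T (period) has dimensions [T].
g (gravitational acceleration) has dimensions [L T^-2].
L (pendulum length) has dimensions [L].

Left side: [T]
Right side: [T^2]

The two sides have different dimensions, so the equation is NOT dimensionally consistent.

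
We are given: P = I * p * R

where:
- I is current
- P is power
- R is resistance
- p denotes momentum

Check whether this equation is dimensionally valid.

No

I (current) has dimensions [I].
P (power) has dimensions [L^2 M T^-3].
R (resistance) has dimensions [I^-2 L^2 M T^-3].
p (momentum) has dimensions [L M T^-1].

Left side: [L^2 M T^-3]
Right side: [I^-1 L^3 M^2 T^-4]

The two sides have different dimensions, so the equation is NOT dimensionally consistent.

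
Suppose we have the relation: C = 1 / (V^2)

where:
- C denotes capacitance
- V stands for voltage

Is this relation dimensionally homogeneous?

No

C (capacitance) has dimensions [I^2 L^-2 M^-1 T^4].
V (voltage) has dimensions [I^-1 L^2 M T^-3].

Left side: [I^2 L^-2 M^-1 T^4]
Right side: [I^2 L^-4 M^-2 T^6]

The two sides have different dimensions, so the equation is NOT dimensionally consistent.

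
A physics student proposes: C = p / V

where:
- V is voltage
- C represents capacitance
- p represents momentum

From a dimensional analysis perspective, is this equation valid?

No

V (voltage) has dimensions [I^-1 L^2 M T^-3].
C (capacitance) has dimensions [I^2 L^-2 M^-1 T^4].
p (momentum) has dimensions [L M T^-1].

Left side: [I^2 L^-2 M^-1 T^4]
Right side: [I L^-1 T^2]

The two sides have different dimensions, so the equation is NOT dimensionally consistent.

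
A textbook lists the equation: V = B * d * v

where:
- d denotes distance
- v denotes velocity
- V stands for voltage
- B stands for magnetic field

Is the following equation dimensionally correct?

Yes

d (distance) has dimensions [L].
v (velocity) has dimensions [L T^-1].
V (voltage) has dimensions [I^-1 L^2 M T^-3].
B (magnetic field) has dimensions [I^-1 M T^-2].

Left side: [I^-1 L^2 M T^-3]
Right side: [I^-1 L^2 M T^-3]

Both sides have the same dimensions, so the equation is dimensionally consistent.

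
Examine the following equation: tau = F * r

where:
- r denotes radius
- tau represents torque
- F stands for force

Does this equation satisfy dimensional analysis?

Yes

r (radius) has dimensions [L].
tau (torque) has dimensions [L^2 M T^-2].
F (force) has dimensions [L M T^-2].

Left side: [L^2 M T^-2]
Right side: [L^2 M T^-2]

Both sides have the same dimensions, so the equation is dimensionally consistent.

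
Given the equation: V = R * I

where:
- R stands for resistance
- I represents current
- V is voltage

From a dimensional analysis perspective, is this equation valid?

Yes

R (resistance) has dimensions [I^-2 L^2 M T^-3].
I (current) has dimensions [I].
V (voltage) has dimensions [I^-1 L^2 M T^-3].

Left side: [I^-1 L^2 M T^-3]
Right side: [I^-1 L^2 M T^-3]

Both sides have the same dimensions, so the equation is dimensionally consistent.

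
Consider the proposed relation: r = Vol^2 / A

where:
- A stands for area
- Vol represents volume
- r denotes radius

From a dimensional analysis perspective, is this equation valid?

No

A (area) has dimensions [L^2].
Vol (volume) has dimensions [L^3].
r (radius) has dimensions [L].

Left side: [L]
Right side: [L^4]

The two sides have different dimensions, so the equation is NOT dimensionally consistent.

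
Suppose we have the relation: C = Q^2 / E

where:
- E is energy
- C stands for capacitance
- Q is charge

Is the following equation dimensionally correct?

Yes

E (energy) has dimensions [L^2 M T^-2].
C (capacitance) has dimensions [I^2 L^-2 M^-1 T^4].
Q (charge) has dimensions [I T].

Left side: [I^2 L^-2 M^-1 T^4]
Right side: [I^2 L^-2 M^-1 T^4]

Both sides have the same dimensions, so the equation is dimensionally consistent.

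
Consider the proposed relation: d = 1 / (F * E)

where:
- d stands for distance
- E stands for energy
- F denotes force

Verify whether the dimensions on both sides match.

No

d (distance) has dimensions [L].
E (energy) has dimensions [L^2 M T^-2].
F (force) has dimensions [L M T^-2].

Left side: [L]
Right side: [L^-3 M^-2 T^4]

The two sides have different dimensions, so the equation is NOT dimensionally consistent.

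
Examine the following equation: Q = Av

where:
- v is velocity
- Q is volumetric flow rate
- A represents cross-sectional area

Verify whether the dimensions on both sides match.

Yes

v (velocity) has dimensions [L T^-1].
Q (volumetric flow rate) has dimensions [L^3 T^-1].
A (cross-sectional area) has dimensions [L^2].

Left side: [L^3 T^-1]
Right side: [L^3 T^-1]

Both sides have the same dimensions, so the equation is dimensionally consistent.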